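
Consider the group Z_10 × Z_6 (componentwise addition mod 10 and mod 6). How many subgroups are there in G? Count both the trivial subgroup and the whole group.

|G| = 60, so by Lagrange every subgroup order divides 60. Divisors: 1, 2, 3, 4, 5, 6, 10, 12, 15, 20, 30, 60.
Subgroups by order — order 1: 1; order 2: 3; order 3: 1; order 4: 1; order 5: 1; order 6: 3; order 10: 3; order 12: 1; order 15: 1; order 20: 1; order 30: 3; order 60: 1.
Total: 1 + 3 + 1 + 1 + 1 + 3 + 3 + 1 + 1 + 1 + 3 + 1 = 20.

20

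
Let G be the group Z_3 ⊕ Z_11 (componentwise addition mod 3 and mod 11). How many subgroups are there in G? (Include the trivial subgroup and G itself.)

|G| = 33, so by Lagrange every subgroup order divides 33. Divisors: 1, 3, 11, 33.
Subgroups by order — order 1: 1; order 3: 1; order 11: 1; order 33: 1.
Total: 1 + 1 + 1 + 1 = 4.

4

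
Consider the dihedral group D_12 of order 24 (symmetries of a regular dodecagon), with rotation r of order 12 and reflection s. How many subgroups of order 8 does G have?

3

|G| = 24 and 8 | 24, so subgroups of order 8 are possible by Lagrange.
The subgroups of order 8 are: {e, r^3, r^6, r^9, rs, r^4s, r^7s, r^10s}; {e, r^3, r^6, r^9, r^2s, r^5s, r^8s, r^11s}; {e, r^3, r^6, r^9, s, r^3s, r^6s, r^9s}.
So G has 3 subgroups of order 8.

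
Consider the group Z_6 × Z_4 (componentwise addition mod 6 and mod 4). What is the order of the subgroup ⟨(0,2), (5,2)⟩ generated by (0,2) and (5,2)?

|⟨(0,2)⟩| = 2 and |⟨(5,2)⟩| = 6, so |H| is a multiple of lcm(2, 6) = 6 and divides |G| = 24.
Closing under the operation: H = {(0,0), (0,2), (1,0), (1,2), (2,0), (2,2), (3,0), (3,2), (4,0), (4,2), (5,0), (5,2)}, so |H| = 12.

12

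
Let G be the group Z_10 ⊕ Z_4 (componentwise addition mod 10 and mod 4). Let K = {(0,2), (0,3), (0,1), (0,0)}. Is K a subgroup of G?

Yes

|K| = 4 divides |G| = 40, consistent with Lagrange.
K contains the identity, every element's inverse is in K, and K is closed under +: it is a subgroup.
In fact K = ⟨(0,1)⟩.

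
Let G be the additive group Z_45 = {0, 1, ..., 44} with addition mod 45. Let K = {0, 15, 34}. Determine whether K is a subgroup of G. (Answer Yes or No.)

34 ∈ K but its inverse 11 ∉ K, so K is not a subgroup.

No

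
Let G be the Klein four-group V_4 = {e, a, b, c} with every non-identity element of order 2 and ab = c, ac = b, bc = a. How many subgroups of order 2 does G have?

|G| = 4 and 2 | 4, so subgroups of order 2 are possible by Lagrange.
The subgroups of order 2 are: {e, a}; {e, b}; {e, c}.
So G has 3 subgroups of order 2.

3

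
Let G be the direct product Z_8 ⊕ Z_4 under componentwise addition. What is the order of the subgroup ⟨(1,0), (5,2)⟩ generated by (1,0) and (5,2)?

16

|⟨(1,0)⟩| = 8 and |⟨(5,2)⟩| = 8, so |H| is a multiple of lcm(8, 8) = 8 and divides |G| = 32.
Closing under the operation: H = {(0,0), (0,2), (1,0), (1,2), (2,0), (2,2), (3,0), (3,2), (4,0), (4,2), (5,0), (5,2), (6,0), (6,2), (7,0), (7,2)}, so |H| = 16.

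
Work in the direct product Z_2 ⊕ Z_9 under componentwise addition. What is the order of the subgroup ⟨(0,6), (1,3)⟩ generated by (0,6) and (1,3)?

|⟨(0,6)⟩| = 3 and |⟨(1,3)⟩| = 6, so |H| is a multiple of lcm(3, 6) = 6 and divides |G| = 18.
Closing under the operation: H = {(0,0), (0,3), (0,6), (1,0), (1,3), (1,6)}, so |H| = 6.

6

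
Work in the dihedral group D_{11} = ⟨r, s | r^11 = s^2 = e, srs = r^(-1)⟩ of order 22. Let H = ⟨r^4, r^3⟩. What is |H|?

11

|⟨r^4⟩| = 11 and |⟨r^3⟩| = 11, so |H| is a multiple of lcm(11, 11) = 11 and divides |G| = 22.
Closing under the operation: H = {e, r, r^2, r^3, r^4, r^5, r^6, r^7, r^8, r^9, r^10}, so |H| = 11.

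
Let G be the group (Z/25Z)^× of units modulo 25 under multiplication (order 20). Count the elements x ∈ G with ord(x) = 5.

The elements of order 5 are: 6, 11, 16, 21.
That's 4.

4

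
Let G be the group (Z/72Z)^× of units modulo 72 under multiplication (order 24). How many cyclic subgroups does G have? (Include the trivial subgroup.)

A cyclic subgroup of order d is generated by each of its φ(d) elements of order d, so the cyclic subgroups of order d number (#elements of order d)/φ(d).
Cyclic subgroups by order — order 1: 1; order 2: 7; order 3: 1; order 6: 7.
Total: 16.

16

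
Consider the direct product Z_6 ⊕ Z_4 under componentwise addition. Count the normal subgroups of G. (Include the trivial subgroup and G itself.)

16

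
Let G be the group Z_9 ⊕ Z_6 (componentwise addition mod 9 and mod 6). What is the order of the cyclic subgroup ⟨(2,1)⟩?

The order of (2,1) in Z_9 × Z_6 is lcm(ord(2) in Z_9, ord(1) in Z_6).
ord(2) = 9 and ord(1) = 6, so |⟨(2,1)⟩| = lcm(9, 6) = 18.

18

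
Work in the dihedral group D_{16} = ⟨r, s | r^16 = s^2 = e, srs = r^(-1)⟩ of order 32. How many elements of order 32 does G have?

0

No element of G has order 32 (even though 32 | 32).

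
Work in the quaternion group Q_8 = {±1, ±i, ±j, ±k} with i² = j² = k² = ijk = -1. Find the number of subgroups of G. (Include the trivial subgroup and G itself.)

|G| = 8, so by Lagrange every subgroup order divides 8. Divisors: 1, 2, 4, 8.
Subgroups by order — order 1: 1; order 2: 1; order 4: 3; order 8: 1.
Total: 1 + 1 + 3 + 1 = 6.

6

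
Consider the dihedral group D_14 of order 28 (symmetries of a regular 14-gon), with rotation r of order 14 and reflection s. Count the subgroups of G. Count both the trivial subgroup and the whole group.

|G| = 28, so by Lagrange every subgroup order divides 28. Divisors: 1, 2, 4, 7, 14, 28.
Subgroups by order — order 1: 1; order 2: 15; order 4: 7; order 7: 1; order 14: 3; order 28: 1.
Total: 1 + 15 + 7 + 1 + 3 + 1 = 28.

28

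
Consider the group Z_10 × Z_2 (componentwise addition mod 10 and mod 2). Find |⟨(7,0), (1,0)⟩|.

|⟨(7,0)⟩| = 10 and |⟨(1,0)⟩| = 10, so |H| is a multiple of lcm(10, 10) = 10 and divides |G| = 20.
Closing under the operation: H = {(0,0), (1,0), (2,0), (3,0), (4,0), (5,0), (6,0), (7,0), (8,0), (9,0)}, so |H| = 10.

10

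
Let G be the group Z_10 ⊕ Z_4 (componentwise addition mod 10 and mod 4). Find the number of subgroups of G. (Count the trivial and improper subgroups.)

16

|G| = 40, so by Lagrange every subgroup order divides 40. Divisors: 1, 2, 4, 5, 8, 10, 20, 40.
Subgroups by order — order 1: 1; order 2: 3; order 4: 3; order 5: 1; order 8: 1; order 10: 3; order 20: 3; order 40: 1.
Total: 1 + 3 + 3 + 1 + 1 + 3 + 3 + 1 = 16.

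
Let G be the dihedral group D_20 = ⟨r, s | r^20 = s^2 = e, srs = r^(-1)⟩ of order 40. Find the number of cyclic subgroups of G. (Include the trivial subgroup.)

26

Group the elements of G by the cyclic subgroup they generate; each cyclic subgroup of order d accounts for φ(d) elements.
Cyclic subgroups by order — order 1: 1; order 2: 21; order 4: 1; order 5: 1; order 10: 1; order 20: 1.
Total: 26.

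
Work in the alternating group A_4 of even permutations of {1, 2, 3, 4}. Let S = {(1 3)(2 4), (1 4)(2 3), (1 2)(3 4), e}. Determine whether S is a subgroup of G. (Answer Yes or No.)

|S| = 4 divides |G| = 12, consistent with Lagrange.
S contains the identity, every element's inverse is in S, and S is closed under ∘: it is a subgroup.

Yes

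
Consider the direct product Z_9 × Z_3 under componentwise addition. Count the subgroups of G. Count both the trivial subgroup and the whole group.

|G| = 27, so by Lagrange every subgroup order divides 27. Divisors: 1, 3, 9, 27.
Subgroups by order — order 1: 1; order 3: 4; order 9: 4; order 27: 1.
Total: 1 + 4 + 4 + 1 = 10.

10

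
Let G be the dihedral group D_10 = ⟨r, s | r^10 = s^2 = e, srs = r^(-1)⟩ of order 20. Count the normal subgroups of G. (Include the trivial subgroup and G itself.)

7

G has 22 subgroups. Checking conjugation-invariance by order — order 1: 1/1 normal; order 2: 1/11 normal; order 4: 0/5 normal; order 5: 1/1 normal; order 10: 3/3 normal; order 20: 1/1 normal.
Total normal subgroups: 7.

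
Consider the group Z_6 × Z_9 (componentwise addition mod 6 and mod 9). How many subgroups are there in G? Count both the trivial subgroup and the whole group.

|G| = 54, so by Lagrange every subgroup order divides 54. Divisors: 1, 2, 3, 6, 9, 18, 27, 54.
Subgroups by order — order 1: 1; order 2: 1; order 3: 4; order 6: 4; order 9: 4; order 18: 4; order 27: 1; order 54: 1.
Total: 1 + 1 + 4 + 4 + 4 + 4 + 1 + 1 = 20.

20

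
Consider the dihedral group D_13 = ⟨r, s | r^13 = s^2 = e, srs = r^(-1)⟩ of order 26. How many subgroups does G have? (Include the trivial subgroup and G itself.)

|G| = 26, so by Lagrange every subgroup order divides 26. Divisors: 1, 2, 13, 26.
Subgroups by order — order 1: 1; order 2: 13; order 13: 1; order 26: 1.
Total: 1 + 13 + 1 + 1 = 16.

16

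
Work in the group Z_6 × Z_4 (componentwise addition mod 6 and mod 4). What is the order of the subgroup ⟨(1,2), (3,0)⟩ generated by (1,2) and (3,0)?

|⟨(1,2)⟩| = 6 and |⟨(3,0)⟩| = 2, so |H| is a multiple of lcm(6, 2) = 6 and divides |G| = 24.
Closing under the operation: H = {(0,0), (0,2), (1,0), (1,2), (2,0), (2,2), (3,0), (3,2), (4,0), (4,2), (5,0), (5,2)}, so |H| = 12.

12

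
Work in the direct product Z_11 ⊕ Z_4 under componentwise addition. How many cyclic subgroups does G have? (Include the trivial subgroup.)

A cyclic subgroup of order d is generated by each of its φ(d) elements of order d, so the cyclic subgroups of order d number (#elements of order d)/φ(d).
Cyclic subgroups by order — order 1: 1; order 2: 1; order 4: 1; order 11: 1; order 22: 1; order 44: 1.
Total: 6.

6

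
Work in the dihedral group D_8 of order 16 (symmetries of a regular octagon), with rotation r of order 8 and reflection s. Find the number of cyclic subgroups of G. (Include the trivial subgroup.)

Group the elements of G by the cyclic subgroup they generate; each cyclic subgroup of order d accounts for φ(d) elements.
Cyclic subgroups by order — order 1: 1; order 2: 9; order 4: 1; order 8: 1.
Total: 12.

12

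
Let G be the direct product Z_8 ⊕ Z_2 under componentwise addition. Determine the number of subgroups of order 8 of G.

|G| = 16 and 8 | 16, so subgroups of order 8 are possible by Lagrange.
The subgroups of order 8 are: {(0,0), (0,1), (2,0), (2,1), (4,0), (4,1), (6,0), (6,1)}; {(0,0), (1,0), (2,0), (3,0), (4,0), (5,0), (6,0), (7,0)}; {(0,0), (1,1), (2,0), (3,1), (4,0), (5,1), (6,0), (7,1)}.
So G has 3 subgroups of order 8.

3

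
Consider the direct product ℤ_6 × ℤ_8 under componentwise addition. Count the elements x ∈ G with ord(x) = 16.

0

An element (a,b) has order lcm(ord(a), ord(b)); count pairs with lcm equal to 16.
Enumerating gives 0 such elements.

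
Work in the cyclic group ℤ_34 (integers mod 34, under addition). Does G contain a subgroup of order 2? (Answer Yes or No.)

Yes

2 | 34. A subgroup of order 2 is {0, 17}.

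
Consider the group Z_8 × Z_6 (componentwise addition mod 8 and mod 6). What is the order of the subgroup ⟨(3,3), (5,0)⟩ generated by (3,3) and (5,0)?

16

|⟨(3,3)⟩| = 8 and |⟨(5,0)⟩| = 8, so |H| is a multiple of lcm(8, 8) = 8 and divides |G| = 48.
Closing under the operation: H = {(0,0), (0,3), (1,0), (1,3), (2,0), (2,3), (3,0), (3,3), (4,0), (4,3), (5,0), (5,3), (6,0), (6,3), (7,0), (7,3)}, so |H| = 16.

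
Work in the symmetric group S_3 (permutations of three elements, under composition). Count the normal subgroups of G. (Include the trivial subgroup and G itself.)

G has 6 subgroups. Checking conjugation-invariance by order — order 1: 1/1 normal; order 2: 0/3 normal; order 3: 1/1 normal; order 6: 1/1 normal.
Total normal subgroups: 3.

3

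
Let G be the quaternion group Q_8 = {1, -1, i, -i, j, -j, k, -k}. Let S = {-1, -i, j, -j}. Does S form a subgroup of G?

No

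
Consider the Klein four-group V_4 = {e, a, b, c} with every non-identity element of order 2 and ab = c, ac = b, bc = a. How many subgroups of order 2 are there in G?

3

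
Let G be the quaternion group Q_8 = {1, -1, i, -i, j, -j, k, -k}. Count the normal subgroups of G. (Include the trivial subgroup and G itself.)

6

G has 6 subgroups. Checking conjugation-invariance by order — order 1: 1/1 normal; order 2: 1/1 normal; order 4: 3/3 normal; order 8: 1/1 normal.
Total normal subgroups: 6.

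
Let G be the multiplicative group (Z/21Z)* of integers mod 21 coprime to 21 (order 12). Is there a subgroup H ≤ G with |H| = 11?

11 does not divide |G| = 12, so by Lagrange no subgroup of order 11 exists.

No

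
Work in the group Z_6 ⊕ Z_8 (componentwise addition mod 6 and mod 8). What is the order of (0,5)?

The order of (0,5) in Z_6 × Z_8 is lcm(ord(0) in Z_6, ord(5) in Z_8).
ord(0) = 1 and ord(5) = 8, so |⟨(0,5)⟩| = lcm(1, 8) = 8.

8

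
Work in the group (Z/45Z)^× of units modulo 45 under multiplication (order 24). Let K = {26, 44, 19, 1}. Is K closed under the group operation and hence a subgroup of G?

|K| = 4 divides |G| = 24, consistent with Lagrange.
K contains the identity, every element's inverse is in K, and K is closed under ·: it is a subgroup.

Yes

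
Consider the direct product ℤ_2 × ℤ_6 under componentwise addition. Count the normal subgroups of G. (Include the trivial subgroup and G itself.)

10

G is abelian, so every subgroup is normal.
G has 10 subgroups in total, hence 10 normal subgroups.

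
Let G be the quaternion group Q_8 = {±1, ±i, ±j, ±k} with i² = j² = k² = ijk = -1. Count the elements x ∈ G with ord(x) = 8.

No element of G has order 8 (even though 8 | 8).

0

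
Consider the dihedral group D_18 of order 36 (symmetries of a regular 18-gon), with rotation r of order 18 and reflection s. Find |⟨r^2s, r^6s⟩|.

|⟨r^2s⟩| = 2 and |⟨r^6s⟩| = 2, so |H| is a multiple of lcm(2, 2) = 2 and divides |G| = 36.
Closing under the operation: H = {e, r^2, r^4, r^6, r^8, r^10, r^12, r^14, r^16, s, r^2s, r^4s, r^6s, r^8s, r^10s, r^12s, r^14s, r^16s}, so |H| = 18.

18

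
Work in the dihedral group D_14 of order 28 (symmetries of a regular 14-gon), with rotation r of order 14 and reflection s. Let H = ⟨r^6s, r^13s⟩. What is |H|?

|⟨r^6s⟩| = 2 and |⟨r^13s⟩| = 2, so |H| is a multiple of lcm(2, 2) = 2 and divides |G| = 28.
Closing under the operation: H = {e, r^7, r^6s, r^13s}, so |H| = 4.

4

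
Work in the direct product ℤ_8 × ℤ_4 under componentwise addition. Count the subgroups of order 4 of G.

|G| = 32 and 4 | 32, so subgroups of order 4 are possible by Lagrange.
The subgroups of order 4 are: {(0,0), (0,1), (0,2), (0,3)}; {(0,0), (0,2), (4,0), (4,2)}; {(0,0), (0,2), (4,1), (4,3)}; {(0,0), (2,0), (4,0), (6,0)}; … (7 in all).
So G has 7 subgroups of order 4.

7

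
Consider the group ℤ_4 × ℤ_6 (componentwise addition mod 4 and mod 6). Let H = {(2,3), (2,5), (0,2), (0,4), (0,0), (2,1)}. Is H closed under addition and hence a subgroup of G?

Yes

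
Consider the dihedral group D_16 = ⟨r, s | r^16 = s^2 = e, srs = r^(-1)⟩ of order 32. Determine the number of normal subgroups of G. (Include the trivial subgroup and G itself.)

G has 36 subgroups. Checking conjugation-invariance by order — order 1: 1/1 normal; order 2: 1/17 normal; order 4: 1/9 normal; order 8: 1/5 normal; order 16: 3/3 normal; order 32: 1/1 normal.
Total normal subgroups: 8.

8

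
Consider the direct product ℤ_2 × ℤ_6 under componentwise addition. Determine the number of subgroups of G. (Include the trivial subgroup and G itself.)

10

|G| = 12, so by Lagrange every subgroup order divides 12. Divisors: 1, 2, 3, 4, 6, 12.
Subgroups by order — order 1: 1; order 2: 3; order 3: 1; order 4: 1; order 6: 3; order 12: 1.
Total: 1 + 3 + 1 + 1 + 3 + 1 = 10.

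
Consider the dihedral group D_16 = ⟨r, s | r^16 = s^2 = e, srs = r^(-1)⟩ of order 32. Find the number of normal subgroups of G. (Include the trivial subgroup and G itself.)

8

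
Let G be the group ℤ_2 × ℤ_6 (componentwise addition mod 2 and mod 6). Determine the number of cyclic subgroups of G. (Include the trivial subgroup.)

8

Each element a generates a cyclic subgroup ⟨a⟩; distinct elements may generate the same one (a cyclic group of order d has φ(d) generators).
Cyclic subgroups by order — order 1: 1; order 2: 3; order 3: 1; order 6: 3.
Total: 8.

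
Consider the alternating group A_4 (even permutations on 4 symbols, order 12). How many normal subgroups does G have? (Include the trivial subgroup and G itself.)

G has 10 subgroups. Checking conjugation-invariance by order — order 1: 1/1 normal; order 2: 0/3 normal; order 3: 0/4 normal; order 4: 1/1 normal; order 12: 1/1 normal.
Total normal subgroups: 3.

3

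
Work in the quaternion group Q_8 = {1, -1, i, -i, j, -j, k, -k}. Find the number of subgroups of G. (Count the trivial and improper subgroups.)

|G| = 8, so by Lagrange every subgroup order divides 8. Divisors: 1, 2, 4, 8.
Subgroups by order — order 1: 1; order 2: 1; order 4: 3; order 8: 1.
Total: 1 + 1 + 3 + 1 = 6.

6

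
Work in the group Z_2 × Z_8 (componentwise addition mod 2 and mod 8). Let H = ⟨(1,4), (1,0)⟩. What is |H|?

4

|⟨(1,4)⟩| = 2 and |⟨(1,0)⟩| = 2, so |H| is a multiple of lcm(2, 2) = 2 and divides |G| = 16.
Closing under the operation: H = {(0,0), (0,4), (1,0), (1,4)}, so |H| = 4.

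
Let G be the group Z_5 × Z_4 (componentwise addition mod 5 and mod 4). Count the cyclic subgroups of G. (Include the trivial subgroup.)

6

Each element a generates a cyclic subgroup ⟨a⟩; distinct elements may generate the same one (a cyclic group of order d has φ(d) generators).
Cyclic subgroups by order — order 1: 1; order 2: 1; order 4: 1; order 5: 1; order 10: 1; order 20: 1.
Total: 6.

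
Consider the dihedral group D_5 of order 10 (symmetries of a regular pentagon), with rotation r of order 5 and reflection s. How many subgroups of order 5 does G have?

|G| = 10 and 5 | 10, so subgroups of order 5 are possible by Lagrange.
The subgroups of order 5 are: {e, r, r^2, r^3, r^4}.
So G has 1 subgroup of order 5.

1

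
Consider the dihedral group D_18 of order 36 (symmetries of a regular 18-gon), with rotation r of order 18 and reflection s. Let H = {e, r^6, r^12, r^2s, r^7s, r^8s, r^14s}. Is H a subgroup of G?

No

|H| = 7 does not divide |G| = 36, so by Lagrange H is not a subgroup.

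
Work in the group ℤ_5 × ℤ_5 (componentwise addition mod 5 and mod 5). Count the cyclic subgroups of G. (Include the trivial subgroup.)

7

Each element a generates a cyclic subgroup ⟨a⟩; distinct elements may generate the same one (a cyclic group of order d has φ(d) generators).
Cyclic subgroups by order — order 1: 1; order 5: 6.
Total: 7.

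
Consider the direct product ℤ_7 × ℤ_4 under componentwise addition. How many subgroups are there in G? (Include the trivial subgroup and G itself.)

6

|G| = 28, so by Lagrange every subgroup order divides 28. Divisors: 1, 2, 4, 7, 14, 28.
Subgroups by order — order 1: 1; order 2: 1; order 4: 1; order 7: 1; order 14: 1; order 28: 1.
Total: 1 + 1 + 1 + 1 + 1 + 1 = 6.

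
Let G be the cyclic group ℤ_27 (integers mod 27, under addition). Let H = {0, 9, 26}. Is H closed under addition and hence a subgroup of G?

9 ∈ H but its inverse 18 ∉ H, so H is not a subgroup.

No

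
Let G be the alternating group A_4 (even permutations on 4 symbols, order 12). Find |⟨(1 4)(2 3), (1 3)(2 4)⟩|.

4

|⟨(1 4)(2 3)⟩| = 2 and |⟨(1 3)(2 4)⟩| = 2, so |H| is a multiple of lcm(2, 2) = 2 and divides |G| = 12.
Closing under the operation: H = {e, (1 2)(3 4), (1 3)(2 4), (1 4)(2 3)}, so |H| = 4.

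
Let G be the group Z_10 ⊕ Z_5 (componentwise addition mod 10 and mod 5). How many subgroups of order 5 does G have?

6

|G| = 50 and 5 | 50, so subgroups of order 5 are possible by Lagrange.
The subgroups of order 5 are: {(0,0), (0,1), (0,2), (0,3), (0,4)}; {(0,0), (2,0), (4,0), (6,0), (8,0)}; {(0,0), (2,1), (4,2), (6,3), (8,4)}; {(0,0), (2,2), (4,4), (6,1), (8,3)}; … (6 in all).
So G has 6 subgroups of order 5.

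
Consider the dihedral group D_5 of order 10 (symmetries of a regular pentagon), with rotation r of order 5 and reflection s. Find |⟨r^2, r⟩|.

|⟨r^2⟩| = 5 and |⟨r⟩| = 5, so |H| is a multiple of lcm(5, 5) = 5 and divides |G| = 10.
Closing under the operation: H = {e, r, r^2, r^3, r^4}, so |H| = 5.

5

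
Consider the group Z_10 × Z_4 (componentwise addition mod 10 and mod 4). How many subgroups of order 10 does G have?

3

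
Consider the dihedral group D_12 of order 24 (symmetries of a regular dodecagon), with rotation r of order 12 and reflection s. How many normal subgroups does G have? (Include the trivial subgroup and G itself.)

G has 34 subgroups. Checking conjugation-invariance by order — order 1: 1/1 normal; order 2: 1/13 normal; order 3: 1/1 normal; order 4: 1/7 normal; order 6: 1/5 normal; order 8: 0/3 normal; order 12: 3/3 normal; order 24: 1/1 normal.
Total normal subgroups: 9.

9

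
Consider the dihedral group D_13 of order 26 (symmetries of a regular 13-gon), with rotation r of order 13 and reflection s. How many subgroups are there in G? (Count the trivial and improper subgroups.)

16

|G| = 26, so by Lagrange every subgroup order divides 26. Divisors: 1, 2, 13, 26.
Subgroups by order — order 1: 1; order 2: 13; order 13: 1; order 26: 1.
Total: 1 + 13 + 1 + 1 = 16.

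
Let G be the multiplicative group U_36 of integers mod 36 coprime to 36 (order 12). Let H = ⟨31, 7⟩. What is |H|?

6

|⟨31⟩| = 6 and |⟨7⟩| = 6, so |H| is a multiple of lcm(6, 6) = 6 and divides |G| = 12.
Closing under the operation: H = {1, 7, 13, 19, 25, 31}, so |H| = 6.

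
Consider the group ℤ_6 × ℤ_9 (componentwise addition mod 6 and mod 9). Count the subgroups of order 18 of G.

4

|G| = 54 and 18 | 54, so subgroups of order 18 are possible by Lagrange.
The subgroups of order 18 are: {(0,0), (0,1), (0,2), (0,3), (0,4), (0,5), (0,6), (0,7), (0,8), (3,0), (3,1), (3,2), (3,3), (3,4), (3,5), (3,6), (3,7), (3,8)}; {(0,0), (0,3), (0,6), (1,0), (1,3), (1,6), (2,0), (2,3), (2,6), (3,0), (3,3), (3,6), (4,0), (4,3), (4,6), (5,0), (5,3), (5,6)}; {(0,0), (0,3), (0,6), (1,1), (1,4), (1,7), (2,2), (2,5), (2,8), (3,0), (3,3), (3,6), (4,1), (4,4), (4,7), (5,2), (5,5), (5,8)}; {(0,0), (0,3), (0,6), (1,2), (1,5), (1,8), (2,1), (2,4), (2,7), (3,0), (3,3), (3,6), (4,2), (4,5), (4,8), (5,1), (5,4), (5,7)}.
So G has 4 subgroups of order 18.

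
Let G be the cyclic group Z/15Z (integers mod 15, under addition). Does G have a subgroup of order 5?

Yes

5 | 15. A subgroup of order 5 is {0, 3, 6, 9, 12}.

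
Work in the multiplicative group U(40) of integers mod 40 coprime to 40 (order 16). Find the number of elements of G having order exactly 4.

The elements of order 4 are: 3, 7, 13, 17, 23, 27, 33, 37.
That's 8.

8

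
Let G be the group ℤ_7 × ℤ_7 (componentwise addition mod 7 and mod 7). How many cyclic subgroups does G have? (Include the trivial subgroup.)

9

Each element a generates a cyclic subgroup ⟨a⟩; distinct elements may generate the same one (a cyclic group of order d has φ(d) generators).
Cyclic subgroups by order — order 1: 1; order 7: 8.
Total: 9.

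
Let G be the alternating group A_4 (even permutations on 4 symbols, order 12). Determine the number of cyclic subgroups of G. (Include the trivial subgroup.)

8

A cyclic subgroup of order d is generated by each of its φ(d) elements of order d, so the cyclic subgroups of order d number (#elements of order d)/φ(d).
Cyclic subgroups by order — order 1: 1; order 2: 3; order 3: 4.
Total: 8.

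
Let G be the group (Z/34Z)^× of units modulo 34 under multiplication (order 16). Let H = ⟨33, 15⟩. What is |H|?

8

|⟨33⟩| = 2 and |⟨15⟩| = 8, so |H| is a multiple of lcm(2, 8) = 8 and divides |G| = 16.
Closing under the operation: H = {1, 9, 13, 15, 19, 21, 25, 33}, so |H| = 8.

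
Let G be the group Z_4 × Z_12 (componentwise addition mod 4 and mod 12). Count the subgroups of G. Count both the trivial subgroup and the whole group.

|G| = 48, so by Lagrange every subgroup order divides 48. Divisors: 1, 2, 3, 4, 6, 8, 12, 16, 24, 48.
Subgroups by order — order 1: 1; order 2: 3; order 3: 1; order 4: 7; order 6: 3; order 8: 3; order 12: 7; order 16: 1; order 24: 3; order 48: 1.
Total: 1 + 3 + 1 + 7 + 3 + 3 + 7 + 1 + 3 + 1 = 30.

30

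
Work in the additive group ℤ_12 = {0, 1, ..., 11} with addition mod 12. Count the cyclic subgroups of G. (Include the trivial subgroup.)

6

Group the elements of G by the cyclic subgroup they generate; each cyclic subgroup of order d accounts for φ(d) elements.
Cyclic subgroups by order — order 1: 1; order 2: 1; order 3: 1; order 4: 1; order 6: 1; order 12: 1.
Total: 6.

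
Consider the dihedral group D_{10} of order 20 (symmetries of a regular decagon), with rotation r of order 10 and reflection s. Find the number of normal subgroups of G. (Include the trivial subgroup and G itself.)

G has 22 subgroups. Checking conjugation-invariance by order — order 1: 1/1 normal; order 2: 1/11 normal; order 4: 0/5 normal; order 5: 1/1 normal; order 10: 3/3 normal; order 20: 1/1 normal.
Total normal subgroups: 7.

7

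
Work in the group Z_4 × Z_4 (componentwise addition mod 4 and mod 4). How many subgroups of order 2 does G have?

3

|G| = 16 and 2 | 16, so subgroups of order 2 are possible by Lagrange.
The subgroups of order 2 are: {(0,0), (0,2)}; {(0,0), (2,0)}; {(0,0), (2,2)}.
So G has 3 subgroups of order 2.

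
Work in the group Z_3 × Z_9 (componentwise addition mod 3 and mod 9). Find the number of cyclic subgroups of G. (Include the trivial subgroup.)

Each element a generates a cyclic subgroup ⟨a⟩; distinct elements may generate the same one (a cyclic group of order d has φ(d) generators).
Cyclic subgroups by order — order 1: 1; order 3: 4; order 9: 3.
Total: 8.

8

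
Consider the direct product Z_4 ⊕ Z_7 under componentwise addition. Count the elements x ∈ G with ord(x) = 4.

2

An element (a,b) has order lcm(ord(a), ord(b)); count pairs with lcm equal to 4.
Enumerating gives 2 such elements.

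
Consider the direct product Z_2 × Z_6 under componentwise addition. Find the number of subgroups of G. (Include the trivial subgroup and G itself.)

|G| = 12, so by Lagrange every subgroup order divides 12. Divisors: 1, 2, 3, 4, 6, 12.
Subgroups by order — order 1: 1; order 2: 3; order 3: 1; order 4: 1; order 6: 3; order 12: 1.
Total: 1 + 3 + 1 + 1 + 3 + 1 = 10.

10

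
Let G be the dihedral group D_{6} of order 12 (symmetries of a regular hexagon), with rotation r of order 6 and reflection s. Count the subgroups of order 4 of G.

|G| = 12 and 4 | 12, so subgroups of order 4 are possible by Lagrange.
The subgroups of order 4 are: {e, r^3, r^2s, r^5s}; {e, r^3, s, r^3s}; {e, r^3, rs, r^4s}.
So G has 3 subgroups of order 4.

3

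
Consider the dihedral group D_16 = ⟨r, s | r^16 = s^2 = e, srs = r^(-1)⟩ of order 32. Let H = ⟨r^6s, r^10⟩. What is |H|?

16

|⟨r^6s⟩| = 2 and |⟨r^10⟩| = 8, so |H| is a multiple of lcm(2, 8) = 8 and divides |G| = 32.
Closing under the operation: H = {e, r^2, r^4, r^6, r^8, r^10, r^12, r^14, s, r^2s, r^4s, r^6s, r^8s, r^10s, r^12s, r^14s}, so |H| = 16.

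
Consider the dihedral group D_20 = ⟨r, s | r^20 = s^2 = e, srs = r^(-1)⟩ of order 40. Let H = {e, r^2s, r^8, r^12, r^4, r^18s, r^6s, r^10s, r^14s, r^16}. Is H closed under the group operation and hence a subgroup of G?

Yes

|H| = 10 divides |G| = 40, consistent with Lagrange.
H contains the identity, every element's inverse is in H, and H is closed under ·: it is a subgroup.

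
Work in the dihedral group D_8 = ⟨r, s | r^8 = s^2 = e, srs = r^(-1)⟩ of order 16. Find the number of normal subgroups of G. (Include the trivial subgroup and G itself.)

G has 19 subgroups. Checking conjugation-invariance by order — order 1: 1/1 normal; order 2: 1/9 normal; order 4: 1/5 normal; order 8: 3/3 normal; order 16: 1/1 normal.
Total normal subgroups: 7.

7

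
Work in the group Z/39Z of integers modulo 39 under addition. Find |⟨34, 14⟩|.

|⟨34⟩| = 39 and |⟨14⟩| = 39, so |H| is a multiple of lcm(39, 39) = 39 and divides |G| = 39.
Closing {34, 14} under the group operation gives all of G, so |H| = 39.

39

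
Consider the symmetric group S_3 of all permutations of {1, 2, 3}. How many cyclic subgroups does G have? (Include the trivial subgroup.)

A cyclic subgroup of order d is generated by each of its φ(d) elements of order d, so the cyclic subgroups of order d number (#elements of order d)/φ(d).
Cyclic subgroups by order — order 1: 1; order 2: 3; order 3: 1.
Total: 5.

5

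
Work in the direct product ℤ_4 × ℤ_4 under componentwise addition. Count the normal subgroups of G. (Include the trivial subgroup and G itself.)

15

G is abelian, so every subgroup is normal.
G has 15 subgroups in total, hence 15 normal subgroups.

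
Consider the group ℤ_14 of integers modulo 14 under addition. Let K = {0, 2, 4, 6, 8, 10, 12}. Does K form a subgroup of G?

|K| = 7 divides |G| = 14, consistent with Lagrange.
K contains the identity, every element's inverse is in K, and K is closed under +: it is a subgroup.
In fact K = ⟨2⟩.

Yes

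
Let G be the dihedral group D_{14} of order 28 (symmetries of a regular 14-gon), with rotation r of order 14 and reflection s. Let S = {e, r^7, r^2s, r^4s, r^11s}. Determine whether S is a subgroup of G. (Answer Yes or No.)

|S| = 5 does not divide |G| = 28, so by Lagrange S is not a subgroup.

No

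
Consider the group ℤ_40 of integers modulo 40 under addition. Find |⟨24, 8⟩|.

5

|⟨24⟩| = 5 and |⟨8⟩| = 5, so |H| is a multiple of lcm(5, 5) = 5 and divides |G| = 40.
Closing under the operation: H = {0, 8, 16, 24, 32}, so |H| = 5.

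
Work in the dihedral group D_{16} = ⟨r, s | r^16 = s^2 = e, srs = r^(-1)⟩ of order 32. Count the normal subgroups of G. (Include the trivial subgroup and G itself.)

G has 36 subgroups. Checking conjugation-invariance by order — order 1: 1/1 normal; order 2: 1/17 normal; order 4: 1/9 normal; order 8: 1/5 normal; order 16: 3/3 normal; order 32: 1/1 normal.
Total normal subgroups: 8.

8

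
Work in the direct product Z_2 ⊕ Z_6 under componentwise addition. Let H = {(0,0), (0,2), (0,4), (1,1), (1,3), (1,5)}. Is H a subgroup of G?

Yes

|H| = 6 divides |G| = 12, consistent with Lagrange.
H contains the identity, every element's inverse is in H, and H is closed under +: it is a subgroup.
In fact H = ⟨(1,5)⟩.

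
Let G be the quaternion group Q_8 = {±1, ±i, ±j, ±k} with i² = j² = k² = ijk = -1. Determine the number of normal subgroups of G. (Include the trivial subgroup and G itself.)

G has 6 subgroups. Checking conjugation-invariance by order — order 1: 1/1 normal; order 2: 1/1 normal; order 4: 3/3 normal; order 8: 1/1 normal.
Total normal subgroups: 6.

6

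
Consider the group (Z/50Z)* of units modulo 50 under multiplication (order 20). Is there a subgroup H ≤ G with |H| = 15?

15 does not divide |G| = 20, so by Lagrange no subgroup of order 15 exists.

No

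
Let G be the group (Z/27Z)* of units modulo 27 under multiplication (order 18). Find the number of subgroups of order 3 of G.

|G| = 18 and 3 | 18, so subgroups of order 3 are possible by Lagrange.
The subgroups of order 3 are: {1, 10, 19}.
So G has 1 subgroup of order 3.

1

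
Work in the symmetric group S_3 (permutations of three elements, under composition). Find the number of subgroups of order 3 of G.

|G| = 6 and 3 | 6, so subgroups of order 3 are possible by Lagrange.
The subgroups of order 3 are: {e, (1 2 3), (1 3 2)}.
So G has 1 subgroup of order 3.

1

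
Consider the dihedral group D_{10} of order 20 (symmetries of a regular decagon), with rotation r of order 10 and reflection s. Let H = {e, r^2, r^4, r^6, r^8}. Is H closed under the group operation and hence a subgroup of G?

Yes

|H| = 5 divides |G| = 20, consistent with Lagrange.
H contains the identity, every element's inverse is in H, and H is closed under ·: it is a subgroup.
In fact H = ⟨r^4⟩.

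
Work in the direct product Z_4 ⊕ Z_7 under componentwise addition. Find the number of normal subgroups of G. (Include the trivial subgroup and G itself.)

6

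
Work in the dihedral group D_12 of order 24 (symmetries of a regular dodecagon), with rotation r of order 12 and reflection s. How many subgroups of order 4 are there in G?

7

|G| = 24 and 4 | 24, so subgroups of order 4 are possible by Lagrange.
The subgroups of order 4 are: {e, r^6, r^4s, r^10s}; {e, r^6, r^5s, r^11s}; {e, r^6, r^2s, r^8s}; {e, r^3, r^6, r^9}; … (7 in all).
So G has 7 subgroups of order 4.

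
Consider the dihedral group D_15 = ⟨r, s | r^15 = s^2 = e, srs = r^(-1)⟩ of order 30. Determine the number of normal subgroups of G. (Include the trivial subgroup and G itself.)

5

G has 28 subgroups. Checking conjugation-invariance by order — order 1: 1/1 normal; order 2: 0/15 normal; order 3: 1/1 normal; order 5: 1/1 normal; order 6: 0/5 normal; order 10: 0/3 normal; order 15: 1/1 normal; order 30: 1/1 normal.
Total normal subgroups: 5.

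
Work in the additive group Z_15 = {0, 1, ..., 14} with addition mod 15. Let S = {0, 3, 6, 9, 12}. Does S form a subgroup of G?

Yes

|S| = 5 divides |G| = 15, consistent with Lagrange.
S contains the identity, every element's inverse is in S, and S is closed under +: it is a subgroup.
In fact S = ⟨3⟩.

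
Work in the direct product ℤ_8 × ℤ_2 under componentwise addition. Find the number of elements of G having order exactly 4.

An element (a,b) has order lcm(ord(a), ord(b)); count pairs with lcm equal to 4.
Enumerating gives 4 such elements.

4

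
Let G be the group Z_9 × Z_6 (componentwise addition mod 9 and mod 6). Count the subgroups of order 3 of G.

|G| = 54 and 3 | 54, so subgroups of order 3 are possible by Lagrange.
The subgroups of order 3 are: {(0,0), (0,2), (0,4)}; {(0,0), (3,0), (6,0)}; {(0,0), (3,2), (6,4)}; {(0,0), (3,4), (6,2)}.
So G has 4 subgroups of order 3.

4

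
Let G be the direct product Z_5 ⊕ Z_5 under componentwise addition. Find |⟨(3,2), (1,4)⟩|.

5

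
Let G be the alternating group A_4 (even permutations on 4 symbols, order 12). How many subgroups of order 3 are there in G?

4

|G| = 12 and 3 | 12, so subgroups of order 3 are possible by Lagrange.
The subgroups of order 3 are: {e, (1 2 3), (1 3 2)}; {e, (1 2 4), (1 4 2)}; {e, (1 3 4), (1 4 3)}; {e, (2 3 4), (2 4 3)}.
So G has 4 subgroups of order 3.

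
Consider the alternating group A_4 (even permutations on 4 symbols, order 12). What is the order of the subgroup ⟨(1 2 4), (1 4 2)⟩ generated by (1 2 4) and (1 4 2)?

3

|⟨(1 2 4)⟩| = 3 and |⟨(1 4 2)⟩| = 3, so |H| is a multiple of lcm(3, 3) = 3 and divides |G| = 12.
Closing under the operation: H = {e, (1 2 4), (1 4 2)}, so |H| = 3.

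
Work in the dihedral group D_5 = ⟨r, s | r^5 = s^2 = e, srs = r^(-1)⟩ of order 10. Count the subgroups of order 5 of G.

1

|G| = 10 and 5 | 10, so subgroups of order 5 are possible by Lagrange.
The subgroups of order 5 are: {e, r, r^2, r^3, r^4}.
So G has 1 subgroup of order 5.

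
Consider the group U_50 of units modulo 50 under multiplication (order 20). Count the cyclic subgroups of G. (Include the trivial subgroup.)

6

A cyclic subgroup of order d is generated by each of its φ(d) elements of order d, so the cyclic subgroups of order d number (#elements of order d)/φ(d).
Cyclic subgroups by order — order 1: 1; order 2: 1; order 4: 1; order 5: 1; order 10: 1; order 20: 1.
Total: 6.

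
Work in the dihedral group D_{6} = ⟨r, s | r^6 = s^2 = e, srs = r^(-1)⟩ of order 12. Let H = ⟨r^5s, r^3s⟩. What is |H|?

|⟨r^5s⟩| = 2 and |⟨r^3s⟩| = 2, so |H| is a multiple of lcm(2, 2) = 2 and divides |G| = 12.
Closing under the operation: H = {e, r^2, r^4, rs, r^3s, r^5s}, so |H| = 6.

6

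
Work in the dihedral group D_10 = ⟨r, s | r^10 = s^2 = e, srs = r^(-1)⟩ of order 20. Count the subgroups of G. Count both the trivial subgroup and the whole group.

|G| = 20, so by Lagrange every subgroup order divides 20. Divisors: 1, 2, 4, 5, 10, 20.
Subgroups by order — order 1: 1; order 2: 11; order 4: 5; order 5: 1; order 10: 3; order 20: 1.
Total: 1 + 11 + 5 + 1 + 3 + 1 = 22.

22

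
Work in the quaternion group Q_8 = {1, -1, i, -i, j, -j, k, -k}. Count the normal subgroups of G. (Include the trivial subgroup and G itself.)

6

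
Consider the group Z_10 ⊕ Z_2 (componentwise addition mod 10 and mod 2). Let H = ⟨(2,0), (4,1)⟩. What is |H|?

10

|⟨(2,0)⟩| = 5 and |⟨(4,1)⟩| = 10, so |H| is a multiple of lcm(5, 10) = 10 and divides |G| = 20.
Closing under the operation: H = {(0,0), (0,1), (2,0), (2,1), (4,0), (4,1), (6,0), (6,1), (8,0), (8,1)}, so |H| = 10.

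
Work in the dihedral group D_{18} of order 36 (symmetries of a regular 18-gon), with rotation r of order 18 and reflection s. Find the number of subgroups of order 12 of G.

3

|G| = 36 and 12 | 36, so subgroups of order 12 are possible by Lagrange.
The subgroups of order 12 are: {e, r^3, r^6, r^9, r^12, r^15, rs, r^4s, r^7s, r^10s, r^13s, r^16s}; {e, r^3, r^6, r^9, r^12, r^15, r^2s, r^5s, r^8s, r^11s, r^14s, r^17s}; {e, r^3, r^6, r^9, r^12, r^15, s, r^3s, r^6s, r^9s, r^12s, r^15s}.
So G has 3 subgroups of order 12.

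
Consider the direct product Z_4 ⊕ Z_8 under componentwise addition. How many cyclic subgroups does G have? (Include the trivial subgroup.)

14

Each element a generates a cyclic subgroup ⟨a⟩; distinct elements may generate the same one (a cyclic group of order d has φ(d) generators).
Cyclic subgroups by order — order 1: 1; order 2: 3; order 4: 6; order 8: 4.
Total: 14.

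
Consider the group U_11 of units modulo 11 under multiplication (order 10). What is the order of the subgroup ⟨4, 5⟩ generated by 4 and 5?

5

|⟨4⟩| = 5 and |⟨5⟩| = 5, so |H| is a multiple of lcm(5, 5) = 5 and divides |G| = 10.
Closing under the operation: H = {1, 3, 4, 5, 9}, so |H| = 5.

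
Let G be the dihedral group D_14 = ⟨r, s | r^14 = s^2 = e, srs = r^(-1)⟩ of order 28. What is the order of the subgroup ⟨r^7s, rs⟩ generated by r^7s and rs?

|⟨r^7s⟩| = 2 and |⟨rs⟩| = 2, so |H| is a multiple of lcm(2, 2) = 2 and divides |G| = 28.
Closing under the operation: H = {e, r^2, r^4, r^6, r^8, r^10, r^12, rs, r^3s, r^5s, r^7s, r^9s, r^11s, r^13s}, so |H| = 14.

14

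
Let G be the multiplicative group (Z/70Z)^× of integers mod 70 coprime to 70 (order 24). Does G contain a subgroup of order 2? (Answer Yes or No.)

Yes

2 | 24. A subgroup of order 2 is {1, 29}.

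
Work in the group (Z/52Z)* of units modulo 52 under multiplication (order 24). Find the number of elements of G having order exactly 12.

The elements of order 12 are: 7, 11, 15, 19, 33, 37, 41, 45.
That's 8.

8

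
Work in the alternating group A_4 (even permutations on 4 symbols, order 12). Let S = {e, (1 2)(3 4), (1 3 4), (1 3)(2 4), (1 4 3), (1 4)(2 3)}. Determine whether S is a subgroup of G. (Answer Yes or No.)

Closure fails: (1 4 3) ∘ (1 2)(3 4) = (1 2 4) ∉ S. So S is not a subgroup.

No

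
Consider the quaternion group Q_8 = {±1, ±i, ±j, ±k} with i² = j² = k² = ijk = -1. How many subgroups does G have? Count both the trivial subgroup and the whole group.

6

|G| = 8, so by Lagrange every subgroup order divides 8. Divisors: 1, 2, 4, 8.
Subgroups by order — order 1: 1; order 2: 1; order 4: 3; order 8: 1.
Total: 1 + 1 + 3 + 1 = 6.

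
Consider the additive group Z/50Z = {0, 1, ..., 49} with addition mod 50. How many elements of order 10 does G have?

4

In a cyclic group of order 50, the number of elements of order d (for d | 50) is φ(d).
φ(10) = 4.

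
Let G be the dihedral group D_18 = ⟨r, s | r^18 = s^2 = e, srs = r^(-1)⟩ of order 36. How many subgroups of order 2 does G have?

19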